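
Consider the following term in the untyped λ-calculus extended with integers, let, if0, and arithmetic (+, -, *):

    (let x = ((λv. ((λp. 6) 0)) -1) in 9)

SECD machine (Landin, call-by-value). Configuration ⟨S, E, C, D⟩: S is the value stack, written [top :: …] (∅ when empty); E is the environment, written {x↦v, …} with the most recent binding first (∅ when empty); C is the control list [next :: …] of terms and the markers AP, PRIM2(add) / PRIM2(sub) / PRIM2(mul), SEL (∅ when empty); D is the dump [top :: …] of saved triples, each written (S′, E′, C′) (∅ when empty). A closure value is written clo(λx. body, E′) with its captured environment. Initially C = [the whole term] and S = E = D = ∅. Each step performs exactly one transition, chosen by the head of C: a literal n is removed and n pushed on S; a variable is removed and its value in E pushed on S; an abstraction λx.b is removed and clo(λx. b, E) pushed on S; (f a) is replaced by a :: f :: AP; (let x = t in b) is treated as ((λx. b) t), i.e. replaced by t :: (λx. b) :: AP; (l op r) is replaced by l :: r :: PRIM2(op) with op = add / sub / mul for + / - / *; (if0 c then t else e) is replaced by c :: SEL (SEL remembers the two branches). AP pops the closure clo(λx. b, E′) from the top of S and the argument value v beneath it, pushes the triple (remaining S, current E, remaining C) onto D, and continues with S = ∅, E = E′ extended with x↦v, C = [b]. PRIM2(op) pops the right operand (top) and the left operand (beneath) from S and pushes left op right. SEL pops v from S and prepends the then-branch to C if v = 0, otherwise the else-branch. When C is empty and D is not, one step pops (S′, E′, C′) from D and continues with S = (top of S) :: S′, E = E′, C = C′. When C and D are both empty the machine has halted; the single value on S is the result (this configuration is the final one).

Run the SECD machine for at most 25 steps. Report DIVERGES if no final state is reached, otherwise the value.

t=0: ⟨S=∅; E=∅; C=[(let x = ((λv. ((λp. 6) 0)) -1) in 9)]; D=∅⟩
t=1: ⟨S=∅; E=∅; C=[((λv. ((λp. 6) 0)) -1) :: (λx. 9) :: AP]; D=∅⟩
t=2: ⟨S=∅; E=∅; C=[-1 :: (λv. ((λp. 6) 0)) :: AP :: (λx. 9) :: AP]; D=∅⟩
t=3: ⟨S=[-1]; E=∅; C=[(λv. ((λp. 6) 0)) :: AP :: (λx. 9) :: AP]; D=∅⟩
t=4: ⟨S=[clo(λv. ((λp. 6) 0), ∅) :: -1]; E=∅; C=[AP :: (λx. 9) :: AP]; D=∅⟩
t=5: ⟨S=∅; E={v↦-1}; C=[((λp. 6) 0)]; D=[(∅, ∅, [(λx. 9) :: AP])]⟩
t=6: ⟨S=∅; E={v↦-1}; C=[0 :: (λp. 6) :: AP]; D=[(∅, ∅, [(λx. 9) :: AP])]⟩
t=7: ⟨S=[0]; E={v↦-1}; C=[(λp. 6) :: AP]; D=[(∅, ∅, [(λx. 9) :: AP])]⟩
t=8: ⟨S=[clo(λp. 6, {v↦-1}) :: 0]; E={v↦-1}; C=[AP]; D=[(∅, ∅, [(λx. 9) :: AP])]⟩
t=9: ⟨S=∅; E={p↦0, v↦-1}; C=[6]; D=[(∅, {v↦-1}, ∅) :: (∅, ∅, [(λx. 9) :: AP])]⟩
t=10: ⟨S=[6]; E={p↦0, v↦-1}; C=∅; D=[(∅, {v↦-1}, ∅) :: (∅, ∅, [(λx. 9) :: AP])]⟩
t=11: ⟨S=[6]; E={v↦-1}; C=∅; D=[(∅, ∅, [(λx. 9) :: AP])]⟩
t=12: ⟨S=[6]; E=∅; C=[(λx. 9) :: AP]; D=∅⟩
t=13: ⟨S=[clo(λx. 9, ∅) :: 6]; E=∅; C=[AP]; D=∅⟩
t=14: ⟨S=∅; E={x↦6}; C=[9]; D=[(∅, ∅, ∅)]⟩
t=15: ⟨S=[9]; E={x↦6}; C=∅; D=[(∅, ∅, ∅)]⟩
t=16: ⟨S=[9]; E=∅; C=∅; D=∅⟩
→ final value 9

Answer: 9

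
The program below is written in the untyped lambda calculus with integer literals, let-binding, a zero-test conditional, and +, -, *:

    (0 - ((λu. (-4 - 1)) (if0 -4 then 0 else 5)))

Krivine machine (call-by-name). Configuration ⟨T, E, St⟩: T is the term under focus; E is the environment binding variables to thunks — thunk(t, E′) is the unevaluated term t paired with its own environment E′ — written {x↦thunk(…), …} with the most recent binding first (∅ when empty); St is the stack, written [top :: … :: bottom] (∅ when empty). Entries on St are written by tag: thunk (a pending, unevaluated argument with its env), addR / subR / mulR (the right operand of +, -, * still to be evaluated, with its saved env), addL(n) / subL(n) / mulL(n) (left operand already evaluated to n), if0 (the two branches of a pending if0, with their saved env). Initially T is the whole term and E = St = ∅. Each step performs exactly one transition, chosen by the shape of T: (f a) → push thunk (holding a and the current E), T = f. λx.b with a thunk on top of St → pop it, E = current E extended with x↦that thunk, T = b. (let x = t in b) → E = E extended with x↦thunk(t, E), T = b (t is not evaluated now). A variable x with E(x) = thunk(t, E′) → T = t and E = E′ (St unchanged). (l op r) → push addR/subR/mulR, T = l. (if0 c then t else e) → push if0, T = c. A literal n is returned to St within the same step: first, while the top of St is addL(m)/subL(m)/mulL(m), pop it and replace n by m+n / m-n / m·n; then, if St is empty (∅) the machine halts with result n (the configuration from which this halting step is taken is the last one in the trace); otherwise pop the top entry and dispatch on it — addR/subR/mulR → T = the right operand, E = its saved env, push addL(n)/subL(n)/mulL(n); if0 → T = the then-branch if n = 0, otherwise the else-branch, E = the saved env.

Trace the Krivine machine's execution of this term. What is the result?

Answer: 5

Execution trace:
step 0: <T=(0 - ((λu. (-4 - 1)) (if0 -4 then 0 else 5))), E=∅, St=∅>
step 1: <T=0, E=∅, St=[subR]>
step 2: <T=((λu. (-4 - 1)) (if0 -4 then 0 else 5)), E=∅, St=[subL(0)]>
step 3: <T=(λu. (-4 - 1)), E=∅, St=[thunk :: subL(0)]>
step 4: <T=(-4 - 1), E={u↦thunk((if0 -4 then 0 else 5), ∅)}, St=[subL(0)]>
step 5: <T=-4, E={u↦thunk((if0 -4 then 0 else 5), ∅)}, St=[subR :: subL(0)]>
step 6: <T=1, E={u↦thunk((if0 -4 then 0 else 5), ∅)}, St=[subL(-4) :: subL(0)]>
→ final value 5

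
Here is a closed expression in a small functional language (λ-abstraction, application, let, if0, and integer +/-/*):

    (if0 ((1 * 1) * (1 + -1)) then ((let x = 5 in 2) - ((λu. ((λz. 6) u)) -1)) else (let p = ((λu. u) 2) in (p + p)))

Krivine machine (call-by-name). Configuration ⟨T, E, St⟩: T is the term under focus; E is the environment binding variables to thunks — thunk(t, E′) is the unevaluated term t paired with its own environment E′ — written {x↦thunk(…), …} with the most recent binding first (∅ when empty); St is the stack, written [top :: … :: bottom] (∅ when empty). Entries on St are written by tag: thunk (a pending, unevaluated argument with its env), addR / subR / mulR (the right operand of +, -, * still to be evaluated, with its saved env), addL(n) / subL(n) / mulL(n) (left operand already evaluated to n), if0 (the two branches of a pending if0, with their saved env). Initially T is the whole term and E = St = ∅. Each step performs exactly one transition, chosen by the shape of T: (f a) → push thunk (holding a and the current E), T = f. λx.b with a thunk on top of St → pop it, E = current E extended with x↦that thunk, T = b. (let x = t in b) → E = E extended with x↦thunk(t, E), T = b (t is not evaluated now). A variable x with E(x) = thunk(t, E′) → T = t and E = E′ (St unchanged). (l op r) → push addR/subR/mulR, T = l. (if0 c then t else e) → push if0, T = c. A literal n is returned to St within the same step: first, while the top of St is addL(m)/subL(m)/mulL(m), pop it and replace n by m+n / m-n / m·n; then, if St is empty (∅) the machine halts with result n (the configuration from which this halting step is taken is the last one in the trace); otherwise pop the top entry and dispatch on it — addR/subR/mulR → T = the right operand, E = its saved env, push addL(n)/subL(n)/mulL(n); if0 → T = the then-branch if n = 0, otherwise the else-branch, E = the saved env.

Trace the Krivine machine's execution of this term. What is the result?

Answer: -4

Derivation:
[0] ⟨T=(if0 ((1 * 1) * (1 + -1)) then ((let x = 5 in 2) - ((λu. ((λz. 6) u)) -1)) else (let p = ((λu. u) 2) in (p + p))); E=∅; St=∅⟩
[1] ⟨T=((1 * 1) * (1 + -1)); E=∅; St=[if0]⟩
[2] ⟨T=(1 * 1); E=∅; St=[mulR :: if0]⟩
[3] ⟨T=1; E=∅; St=[mulR :: mulR :: if0]⟩
[4] ⟨T=1; E=∅; St=[mulL(1) :: mulR :: if0]⟩
[5] ⟨T=(1 + -1); E=∅; St=[mulL(1) :: if0]⟩
[6] ⟨T=1; E=∅; St=[addR :: mulL(1) :: if0]⟩
[7] ⟨T=-1; E=∅; St=[addL(1) :: mulL(1) :: if0]⟩
[8] ⟨T=((let x = 5 in 2) - ((λu. ((λz. 6) u)) -1)); E=∅; St=∅⟩
[9] ⟨T=(let x = 5 in 2); E=∅; St=[subR]⟩
[10] ⟨T=2; E={x↦thunk(5, ∅)}; St=[subR]⟩
[11] ⟨T=((λu. ((λz. 6) u)) -1); E=∅; St=[subL(2)]⟩
[12] ⟨T=(λu. ((λz. 6) u)); E=∅; St=[thunk :: subL(2)]⟩
[13] ⟨T=((λz. 6) u); E={u↦thunk(-1, ∅)}; St=[subL(2)]⟩
[14] ⟨T=(λz. 6); E={u↦thunk(-1, ∅)}; St=[thunk :: subL(2)]⟩
[15] ⟨T=6; E={z↦thunk(u, {u↦thunk(-1, ∅)}), u↦thunk(-1, ∅)}; St=[subL(2)]⟩
→ final value -4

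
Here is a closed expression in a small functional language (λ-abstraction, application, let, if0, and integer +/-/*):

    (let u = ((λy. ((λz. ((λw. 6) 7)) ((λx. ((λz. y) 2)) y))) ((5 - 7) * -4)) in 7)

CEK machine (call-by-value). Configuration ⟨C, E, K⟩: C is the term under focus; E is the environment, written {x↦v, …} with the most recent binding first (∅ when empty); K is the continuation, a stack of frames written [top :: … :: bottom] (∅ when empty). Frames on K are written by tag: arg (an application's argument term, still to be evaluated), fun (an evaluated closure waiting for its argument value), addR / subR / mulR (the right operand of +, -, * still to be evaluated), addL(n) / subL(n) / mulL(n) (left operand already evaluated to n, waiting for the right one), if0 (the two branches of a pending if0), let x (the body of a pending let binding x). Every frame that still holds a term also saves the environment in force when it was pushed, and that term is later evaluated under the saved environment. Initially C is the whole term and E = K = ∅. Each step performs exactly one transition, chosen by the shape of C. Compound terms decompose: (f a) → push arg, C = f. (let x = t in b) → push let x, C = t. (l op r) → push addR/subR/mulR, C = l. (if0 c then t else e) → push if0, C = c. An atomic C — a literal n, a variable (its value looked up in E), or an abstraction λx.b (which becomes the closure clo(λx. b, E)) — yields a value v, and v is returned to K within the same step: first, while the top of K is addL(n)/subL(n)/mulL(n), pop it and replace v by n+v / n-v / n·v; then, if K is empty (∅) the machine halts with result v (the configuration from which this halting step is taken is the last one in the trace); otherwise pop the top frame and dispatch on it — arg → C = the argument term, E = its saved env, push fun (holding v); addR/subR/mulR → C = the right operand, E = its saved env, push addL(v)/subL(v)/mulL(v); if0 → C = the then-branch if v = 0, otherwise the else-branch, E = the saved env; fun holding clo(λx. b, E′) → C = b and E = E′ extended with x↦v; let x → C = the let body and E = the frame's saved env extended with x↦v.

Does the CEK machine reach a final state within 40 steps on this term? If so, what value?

Answer: 7

Machine steps:
t=0: <C=(let u = ((λy. ((λz. ((λw. 6) 7)) ((λx. ((λz. y) 2)) y))) ((5 - 7) * -4)) in 7), E=∅, K=∅>
t=1: <C=((λy. ((λz. ((λw. 6) 7)) ((λx. ((λz. y) 2)) y))) ((5 - 7) * -4)), E=∅, K=[let u]>
t=2: <C=(λy. ((λz. ((λw. 6) 7)) ((λx. ((λz. y) 2)) y))), E=∅, K=[arg :: let u]>
t=3: <C=((5 - 7) * -4), E=∅, K=[fun :: let u]>
t=4: <C=(5 - 7), E=∅, K=[mulR :: fun :: let u]>
t=5: <C=5, E=∅, K=[subR :: mulR :: fun :: let u]>
t=6: <C=7, E=∅, K=[subL(5) :: mulR :: fun :: let u]>
t=7: <C=-4, E=∅, K=[mulL(-2) :: fun :: let u]>
t=8: <C=((λz. ((λw. 6) 7)) ((λx. ((λz. y) 2)) y)), E={y↦8}, K=[let u]>
t=9: <C=(λz. ((λw. 6) 7)), E={y↦8}, K=[arg :: let u]>
t=10: <C=((λx. ((λz. y) 2)) y), E={y↦8}, K=[fun :: let u]>
t=11: <C=(λx. ((λz. y) 2)), E={y↦8}, K=[arg :: fun :: let u]>
t=12: <C=y, E={y↦8}, K=[fun :: fun :: let u]>
t=13: <C=((λz. y) 2), E={x↦8, y↦8}, K=[fun :: let u]>
t=14: <C=(λz. y), E={x↦8, y↦8}, K=[arg :: fun :: let u]>
t=15: <C=2, E={x↦8, y↦8}, K=[fun :: fun :: let u]>
t=16: <C=y, E={z↦2, x↦8, y↦8}, K=[fun :: let u]>
t=17: <C=((λw. 6) 7), E={z↦8, y↦8}, K=[let u]>
t=18: <C=(λw. 6), E={z↦8, y↦8}, K=[arg :: let u]>
t=19: <C=7, E={z↦8, y↦8}, K=[fun :: let u]>
t=20: <C=6, E={w↦7, z↦8, y↦8}, K=[let u]>
t=21: <C=7, E={u↦6}, K=∅>
→ final value 7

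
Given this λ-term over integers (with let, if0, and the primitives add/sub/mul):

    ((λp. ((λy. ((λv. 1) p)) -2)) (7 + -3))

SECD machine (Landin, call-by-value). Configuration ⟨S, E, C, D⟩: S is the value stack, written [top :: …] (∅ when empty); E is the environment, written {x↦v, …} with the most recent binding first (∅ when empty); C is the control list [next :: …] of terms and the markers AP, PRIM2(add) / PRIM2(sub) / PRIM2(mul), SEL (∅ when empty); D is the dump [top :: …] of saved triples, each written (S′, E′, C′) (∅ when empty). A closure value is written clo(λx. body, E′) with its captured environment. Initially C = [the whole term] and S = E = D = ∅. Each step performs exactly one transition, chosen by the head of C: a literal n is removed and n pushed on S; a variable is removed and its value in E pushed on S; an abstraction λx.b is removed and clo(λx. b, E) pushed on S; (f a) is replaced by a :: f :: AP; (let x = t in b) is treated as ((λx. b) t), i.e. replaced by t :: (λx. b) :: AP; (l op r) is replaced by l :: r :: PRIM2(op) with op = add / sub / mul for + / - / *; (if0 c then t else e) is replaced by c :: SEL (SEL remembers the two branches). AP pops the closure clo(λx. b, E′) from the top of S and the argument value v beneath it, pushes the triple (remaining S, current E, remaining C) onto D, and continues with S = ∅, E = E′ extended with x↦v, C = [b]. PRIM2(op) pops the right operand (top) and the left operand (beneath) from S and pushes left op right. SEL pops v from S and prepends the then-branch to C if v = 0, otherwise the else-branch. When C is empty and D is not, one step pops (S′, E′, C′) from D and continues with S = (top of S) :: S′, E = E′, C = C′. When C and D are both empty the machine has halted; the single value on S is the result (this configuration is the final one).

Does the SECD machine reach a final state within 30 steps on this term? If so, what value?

t=0: <S=∅, E=∅, C=[((λp. ((λy. ((λv. 1) p)) -2)) (7 + -3))], D=∅>
t=1: <S=∅, E=∅, C=[(7 + -3) :: (λp. ((λy. ((λv. 1) p)) -2)) :: AP], D=∅>
t=2: <S=∅, E=∅, C=[7 :: -3 :: PRIM2(add) :: (λp. ((λy. ((λv. 1) p)) -2)) :: AP], D=∅>
t=3: <S=[7], E=∅, C=[-3 :: PRIM2(add) :: (λp. ((λy. ((λv. 1) p)) -2)) :: AP], D=∅>
t=4: <S=[-3 :: 7], E=∅, C=[PRIM2(add) :: (λp. ((λy. ((λv. 1) p)) -2)) :: AP], D=∅>
t=5: <S=[4], E=∅, C=[(λp. ((λy. ((λv. 1) p)) -2)) :: AP], D=∅>
t=6: <S=[clo(λp. ((λy. ((λv. 1) p)) -2), ∅) :: 4], E=∅, C=[AP], D=∅>
t=7: <S=∅, E={p↦4}, C=[((λy. ((λv. 1) p)) -2)], D=[(∅, ∅, ∅)]>
t=8: <S=∅, E={p↦4}, C=[-2 :: (λy. ((λv. 1) p)) :: AP], D=[(∅, ∅, ∅)]>
t=9: <S=[-2], E={p↦4}, C=[(λy. ((λv. 1) p)) :: AP], D=[(∅, ∅, ∅)]>
t=10: <S=[clo(λy. ((λv. 1) p), {p↦4}) :: -2], E={p↦4}, C=[AP], D=[(∅, ∅, ∅)]>
t=11: <S=∅, E={y↦-2, p↦4}, C=[((λv. 1) p)], D=[(∅, {p↦4}, ∅) :: (∅, ∅, ∅)]>
t=12: <S=∅, E={y↦-2, p↦4}, C=[p :: (λv. 1) :: AP], D=[(∅, {p↦4}, ∅) :: (∅, ∅, ∅)]>
t=13: <S=[4], E={y↦-2, p↦4}, C=[(λv. 1) :: AP], D=[(∅, {p↦4}, ∅) :: (∅, ∅, ∅)]>
t=14: <S=[clo(λv. 1, {y↦-2, p↦4}) :: 4], E={y↦-2, p↦4}, C=[AP], D=[(∅, {p↦4}, ∅) :: (∅, ∅, ∅)]>
t=15: <S=∅, E={v↦4, y↦-2, p↦4}, C=[1], D=[(∅, {y↦-2, p↦4}, ∅) :: (∅, {p↦4}, ∅) :: (∅, ∅, ∅)]>
t=16: <S=[1], E={v↦4, y↦-2, p↦4}, C=∅, D=[(∅, {y↦-2, p↦4}, ∅) :: (∅, {p↦4}, ∅) :: (∅, ∅, ∅)]>
t=17: <S=[1], E={y↦-2, p↦4}, C=∅, D=[(∅, {p↦4}, ∅) :: (∅, ∅, ∅)]>
t=18: <S=[1], E={p↦4}, C=∅, D=[(∅, ∅, ∅)]>
t=19: <S=[1], E=∅, C=∅, D=∅>
→ final value 1

Answer: 1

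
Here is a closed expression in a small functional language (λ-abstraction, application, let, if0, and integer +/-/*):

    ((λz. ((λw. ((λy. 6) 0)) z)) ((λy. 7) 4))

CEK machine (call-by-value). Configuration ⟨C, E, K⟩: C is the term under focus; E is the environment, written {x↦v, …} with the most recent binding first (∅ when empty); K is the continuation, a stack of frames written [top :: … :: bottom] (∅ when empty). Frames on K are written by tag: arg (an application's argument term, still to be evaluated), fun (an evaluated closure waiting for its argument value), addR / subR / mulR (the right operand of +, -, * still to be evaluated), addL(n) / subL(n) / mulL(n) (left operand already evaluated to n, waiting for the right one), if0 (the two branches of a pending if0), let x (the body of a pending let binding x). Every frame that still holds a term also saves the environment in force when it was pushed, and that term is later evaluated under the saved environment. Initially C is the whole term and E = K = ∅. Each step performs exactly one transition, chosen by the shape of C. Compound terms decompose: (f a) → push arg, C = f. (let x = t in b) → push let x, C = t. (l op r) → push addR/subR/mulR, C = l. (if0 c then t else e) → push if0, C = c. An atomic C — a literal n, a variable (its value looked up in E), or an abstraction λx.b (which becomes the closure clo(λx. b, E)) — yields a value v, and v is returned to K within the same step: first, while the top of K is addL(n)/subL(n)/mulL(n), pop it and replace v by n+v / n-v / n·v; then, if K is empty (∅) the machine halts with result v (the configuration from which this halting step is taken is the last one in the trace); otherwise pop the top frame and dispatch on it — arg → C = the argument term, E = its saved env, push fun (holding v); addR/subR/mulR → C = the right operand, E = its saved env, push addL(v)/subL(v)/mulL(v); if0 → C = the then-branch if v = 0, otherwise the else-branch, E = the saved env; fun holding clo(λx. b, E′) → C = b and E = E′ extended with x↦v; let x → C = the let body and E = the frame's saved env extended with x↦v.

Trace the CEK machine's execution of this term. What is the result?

[0] <C=((λz. ((λw. ((λy. 6) 0)) z)) ((λy. 7) 4)), E=∅, K=∅>
[1] <C=(λz. ((λw. ((λy. 6) 0)) z)), E=∅, K=[arg]>
[2] <C=((λy. 7) 4), E=∅, K=[fun]>
[3] <C=(λy. 7), E=∅, K=[arg :: fun]>
[4] <C=4, E=∅, K=[fun :: fun]>
[5] <C=7, E={y↦4}, K=[fun]>
[6] <C=((λw. ((λy. 6) 0)) z), E={z↦7}, K=∅>
[7] <C=(λw. ((λy. 6) 0)), E={z↦7}, K=[arg]>
[8] <C=z, E={z↦7}, K=[fun]>
[9] <C=((λy. 6) 0), E={w↦7, z↦7}, K=∅>
[10] <C=(λy. 6), E={w↦7, z↦7}, K=[arg]>
[11] <C=0, E={w↦7, z↦7}, K=[fun]>
[12] <C=6, E={y↦0, w↦7, z↦7}, K=∅>
→ final value 6

Answer: 6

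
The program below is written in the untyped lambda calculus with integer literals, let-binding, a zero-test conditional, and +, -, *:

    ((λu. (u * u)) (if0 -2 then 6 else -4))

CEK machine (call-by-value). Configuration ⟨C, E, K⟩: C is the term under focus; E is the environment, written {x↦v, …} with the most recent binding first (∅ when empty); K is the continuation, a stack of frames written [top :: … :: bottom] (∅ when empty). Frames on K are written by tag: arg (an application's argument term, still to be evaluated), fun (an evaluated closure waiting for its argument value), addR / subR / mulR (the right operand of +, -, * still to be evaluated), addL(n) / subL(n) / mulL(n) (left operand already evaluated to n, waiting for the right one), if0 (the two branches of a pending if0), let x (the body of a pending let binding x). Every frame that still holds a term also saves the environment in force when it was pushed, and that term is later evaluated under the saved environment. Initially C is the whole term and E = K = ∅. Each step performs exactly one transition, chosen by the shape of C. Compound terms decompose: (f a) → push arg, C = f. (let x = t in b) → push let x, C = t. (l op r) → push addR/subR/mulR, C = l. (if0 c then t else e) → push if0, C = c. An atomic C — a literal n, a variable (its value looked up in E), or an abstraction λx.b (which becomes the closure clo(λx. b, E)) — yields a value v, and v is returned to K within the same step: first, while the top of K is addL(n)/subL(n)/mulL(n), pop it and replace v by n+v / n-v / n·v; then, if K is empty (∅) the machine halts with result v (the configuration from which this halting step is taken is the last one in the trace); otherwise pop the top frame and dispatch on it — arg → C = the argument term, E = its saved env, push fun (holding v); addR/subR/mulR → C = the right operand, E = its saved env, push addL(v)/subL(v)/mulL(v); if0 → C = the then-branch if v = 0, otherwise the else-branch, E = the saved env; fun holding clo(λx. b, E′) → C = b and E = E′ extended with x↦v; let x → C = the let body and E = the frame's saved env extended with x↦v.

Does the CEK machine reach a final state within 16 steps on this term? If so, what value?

Answer: 16

Machine steps:
t=0: <C=((λu. (u * u)) (if0 -2 then 6 else -4)), E=∅, K=∅>
t=1: <C=(λu. (u * u)), E=∅, K=[arg]>
t=2: <C=(if0 -2 then 6 else -4), E=∅, K=[fun]>
t=3: <C=-2, E=∅, K=[if0 :: fun]>
t=4: <C=-4, E=∅, K=[fun]>
t=5: <C=(u * u), E={u↦-4}, K=∅>
t=6: <C=u, E={u↦-4}, K=[mulR]>
t=7: <C=u, E={u↦-4}, K=[mulL(-4)]>
→ final value 16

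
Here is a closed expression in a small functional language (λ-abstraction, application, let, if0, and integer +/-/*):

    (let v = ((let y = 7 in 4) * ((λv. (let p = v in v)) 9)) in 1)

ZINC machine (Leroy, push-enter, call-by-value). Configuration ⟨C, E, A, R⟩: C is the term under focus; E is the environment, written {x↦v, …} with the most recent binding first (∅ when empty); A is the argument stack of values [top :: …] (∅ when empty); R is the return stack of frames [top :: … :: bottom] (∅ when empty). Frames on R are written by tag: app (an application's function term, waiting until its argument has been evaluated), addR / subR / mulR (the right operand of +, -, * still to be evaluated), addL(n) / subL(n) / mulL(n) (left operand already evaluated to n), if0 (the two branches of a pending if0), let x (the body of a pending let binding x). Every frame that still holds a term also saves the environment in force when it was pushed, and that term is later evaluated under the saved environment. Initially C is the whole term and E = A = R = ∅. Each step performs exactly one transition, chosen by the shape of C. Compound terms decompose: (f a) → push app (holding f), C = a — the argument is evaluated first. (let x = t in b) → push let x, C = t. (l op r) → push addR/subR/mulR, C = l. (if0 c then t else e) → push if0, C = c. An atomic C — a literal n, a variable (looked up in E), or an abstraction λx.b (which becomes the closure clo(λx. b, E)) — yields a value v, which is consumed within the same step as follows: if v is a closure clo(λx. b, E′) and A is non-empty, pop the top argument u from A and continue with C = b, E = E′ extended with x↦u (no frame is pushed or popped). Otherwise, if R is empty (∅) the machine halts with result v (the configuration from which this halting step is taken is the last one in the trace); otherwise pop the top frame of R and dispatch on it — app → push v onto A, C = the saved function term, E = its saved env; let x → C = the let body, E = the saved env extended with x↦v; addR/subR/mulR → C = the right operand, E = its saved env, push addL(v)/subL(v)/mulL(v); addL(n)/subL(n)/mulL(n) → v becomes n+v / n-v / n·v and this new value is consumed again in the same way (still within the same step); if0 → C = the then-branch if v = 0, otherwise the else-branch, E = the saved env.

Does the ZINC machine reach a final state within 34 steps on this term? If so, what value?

t=0: [C=(let v = ((let y = 7 in 4) * ((λv. (let p = v in v)) 9)) in 1) | E=∅ | A=∅ | R=∅]
t=1: [C=((let y = 7 in 4) * ((λv. (let p = v in v)) 9)) | E=∅ | A=∅ | R=[let v]]
t=2: [C=(let y = 7 in 4) | E=∅ | A=∅ | R=[mulR :: let v]]
t=3: [C=7 | E=∅ | A=∅ | R=[let y :: mulR :: let v]]
t=4: [C=4 | E={y↦7} | A=∅ | R=[mulR :: let v]]
t=5: [C=((λv. (let p = v in v)) 9) | E=∅ | A=∅ | R=[mulL(4) :: let v]]
t=6: [C=9 | E=∅ | A=∅ | R=[app :: mulL(4) :: let v]]
t=7: [C=(λv. (let p = v in v)) | E=∅ | A=[9] | R=[mulL(4) :: let v]]
t=8: [C=(let p = v in v) | E={v↦9} | A=∅ | R=[mulL(4) :: let v]]
t=9: [C=v | E={v↦9} | A=∅ | R=[let p :: mulL(4) :: let v]]
t=10: [C=v | E={p↦9, v↦9} | A=∅ | R=[mulL(4) :: let v]]
t=11: [C=1 | E={v↦36} | A=∅ | R=∅]
→ final value 1

Answer: 1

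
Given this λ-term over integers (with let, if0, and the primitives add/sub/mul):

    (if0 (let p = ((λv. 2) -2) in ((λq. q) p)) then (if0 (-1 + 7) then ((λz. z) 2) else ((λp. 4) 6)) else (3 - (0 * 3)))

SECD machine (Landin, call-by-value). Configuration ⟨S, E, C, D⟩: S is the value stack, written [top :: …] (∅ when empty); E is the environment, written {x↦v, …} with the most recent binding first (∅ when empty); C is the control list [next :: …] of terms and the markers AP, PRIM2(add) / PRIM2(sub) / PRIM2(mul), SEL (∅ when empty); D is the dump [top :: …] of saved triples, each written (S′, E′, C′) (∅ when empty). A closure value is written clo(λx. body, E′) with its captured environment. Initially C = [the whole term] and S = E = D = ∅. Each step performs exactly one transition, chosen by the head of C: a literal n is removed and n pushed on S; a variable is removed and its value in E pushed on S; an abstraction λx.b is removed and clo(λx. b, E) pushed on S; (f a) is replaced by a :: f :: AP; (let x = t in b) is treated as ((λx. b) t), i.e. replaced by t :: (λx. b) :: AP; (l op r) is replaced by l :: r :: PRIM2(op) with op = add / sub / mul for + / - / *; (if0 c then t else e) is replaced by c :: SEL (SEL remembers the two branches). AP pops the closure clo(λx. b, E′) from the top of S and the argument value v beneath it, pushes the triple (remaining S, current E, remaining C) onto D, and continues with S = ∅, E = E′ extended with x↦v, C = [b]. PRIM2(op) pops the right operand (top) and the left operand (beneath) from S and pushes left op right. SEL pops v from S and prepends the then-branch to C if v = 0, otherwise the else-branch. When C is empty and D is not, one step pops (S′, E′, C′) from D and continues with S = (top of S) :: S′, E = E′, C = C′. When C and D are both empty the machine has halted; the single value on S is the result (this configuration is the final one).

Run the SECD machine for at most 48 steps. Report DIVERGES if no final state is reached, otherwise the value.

Answer: 3

Machine steps:
step 0: <S=∅, E=∅, C=[(if0 (let p = ((λv. 2) -2) in ((λq. q) p)) then (if0 (-1 + 7) then ((λz. z) 2) else ((λp. 4) 6)) else (3 - (0 * 3)))], D=∅>
step 1: <S=∅, E=∅, C=[(let p = ((λv. 2) -2) in ((λq. q) p)) :: SEL], D=∅>
step 2: <S=∅, E=∅, C=[((λv. 2) -2) :: (λp. ((λq. q) p)) :: AP :: SEL], D=∅>
step 3: <S=∅, E=∅, C=[-2 :: (λv. 2) :: AP :: (λp. ((λq. q) p)) :: AP :: SEL], D=∅>
step 4: <S=[-2], E=∅, C=[(λv. 2) :: AP :: (λp. ((λq. q) p)) :: AP :: SEL], D=∅>
step 5: <S=[clo(λv. 2, ∅) :: -2], E=∅, C=[AP :: (λp. ((λq. q) p)) :: AP :: SEL], D=∅>
step 6: <S=∅, E={v↦-2}, C=[2], D=[(∅, ∅, [(λp. ((λq. q) p)) :: AP :: SEL])]>
step 7: <S=[2], E={v↦-2}, C=∅, D=[(∅, ∅, [(λp. ((λq. q) p)) :: AP :: SEL])]>
step 8: <S=[2], E=∅, C=[(λp. ((λq. q) p)) :: AP :: SEL], D=∅>
step 9: <S=[clo(λp. ((λq. q) p), ∅) :: 2], E=∅, C=[AP :: SEL], D=∅>
step 10: <S=∅, E={p↦2}, C=[((λq. q) p)], D=[(∅, ∅, [SEL])]>
step 11: <S=∅, E={p↦2}, C=[p :: (λq. q) :: AP], D=[(∅, ∅, [SEL])]>
step 12: <S=[2], E={p↦2}, C=[(λq. q) :: AP], D=[(∅, ∅, [SEL])]>
step 13: <S=[clo(λq. q, {p↦2}) :: 2], E={p↦2}, C=[AP], D=[(∅, ∅, [SEL])]>
step 14: <S=∅, E={q↦2, p↦2}, C=[q], D=[(∅, {p↦2}, ∅) :: (∅, ∅, [SEL])]>
step 15: <S=[2], E={q↦2, p↦2}, C=∅, D=[(∅, {p↦2}, ∅) :: (∅, ∅, [SEL])]>
step 16: <S=[2], E={p↦2}, C=∅, D=[(∅, ∅, [SEL])]>
step 17: <S=[2], E=∅, C=[SEL], D=∅>
step 18: <S=∅, E=∅, C=[(3 - (0 * 3))], D=∅>
step 19: <S=∅, E=∅, C=[3 :: (0 * 3) :: PRIM2(sub)], D=∅>
step 20: <S=[3], E=∅, C=[(0 * 3) :: PRIM2(sub)], D=∅>
step 21: <S=[3], E=∅, C=[0 :: 3 :: PRIM2(mul) :: PRIM2(sub)], D=∅>
step 22: <S=[0 :: 3], E=∅, C=[3 :: PRIM2(mul) :: PRIM2(sub)], D=∅>
step 23: <S=[3 :: 0 :: 3], E=∅, C=[PRIM2(mul) :: PRIM2(sub)], D=∅>
step 24: <S=[0 :: 3], E=∅, C=[PRIM2(sub)], D=∅>
step 25: <S=[3], E=∅, C=∅, D=∅>
→ final value 3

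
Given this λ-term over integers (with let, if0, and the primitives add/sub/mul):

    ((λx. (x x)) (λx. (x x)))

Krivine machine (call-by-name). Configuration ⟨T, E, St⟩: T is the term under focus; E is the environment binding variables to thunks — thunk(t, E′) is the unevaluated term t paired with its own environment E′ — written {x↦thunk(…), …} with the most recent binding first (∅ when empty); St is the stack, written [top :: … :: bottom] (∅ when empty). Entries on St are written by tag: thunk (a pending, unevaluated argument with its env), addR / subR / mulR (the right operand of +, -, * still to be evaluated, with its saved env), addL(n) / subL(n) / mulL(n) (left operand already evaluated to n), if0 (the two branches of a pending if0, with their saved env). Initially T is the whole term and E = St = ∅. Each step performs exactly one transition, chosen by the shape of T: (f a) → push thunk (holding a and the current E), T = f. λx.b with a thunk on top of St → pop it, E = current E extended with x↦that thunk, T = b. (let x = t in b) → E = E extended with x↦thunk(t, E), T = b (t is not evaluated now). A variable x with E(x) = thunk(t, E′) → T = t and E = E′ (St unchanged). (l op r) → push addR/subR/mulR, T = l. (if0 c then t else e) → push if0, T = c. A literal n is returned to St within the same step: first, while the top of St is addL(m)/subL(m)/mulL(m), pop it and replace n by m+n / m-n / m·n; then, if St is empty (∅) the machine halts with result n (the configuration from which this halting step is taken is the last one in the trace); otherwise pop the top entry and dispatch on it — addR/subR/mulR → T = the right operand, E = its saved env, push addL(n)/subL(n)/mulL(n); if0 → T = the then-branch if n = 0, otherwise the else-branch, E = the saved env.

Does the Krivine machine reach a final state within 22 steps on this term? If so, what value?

0. ⟨T=((λx. (x x)) (λx. (x x))); E=∅; St=∅⟩
1. ⟨T=(λx. (x x)); E=∅; St=[thunk]⟩
2. ⟨T=(x x); E={x↦thunk((λx. (x x)), ∅)}; St=∅⟩
3. ⟨T=x; E={x↦thunk((λx. (x x)), ∅)}; St=[thunk]⟩
4. ⟨T=(λx. (x x)); E=∅; St=[thunk]⟩
5. ⟨T=(x x); E={x↦thunk(x, {x↦thunk((λx. (x x)), ∅)})}; St=∅⟩
6. ⟨T=x; E={x↦thunk(x, {x↦thunk((λx. (x x)), ∅)})}; St=[thunk]⟩
7. ⟨T=x; E={x↦thunk((λx. (x x)), ∅)}; St=[thunk]⟩
8. ⟨T=(λx. (x x)); E=∅; St=[thunk]⟩
9. ⟨T=(x x); E={x↦thunk(x, {x↦thunk(x, {x↦thunk((λx. (x x)), ∅)})})}; St=∅⟩
10. ⟨T=x; E={x↦thunk(x, {x↦thunk(x, {x↦thunk((λx. (x x)), ∅)})})}; St=[thunk]⟩
11. ⟨T=x; E={x↦thunk(x, {x↦thunk((λx. (x x)), ∅)})}; St=[thunk]⟩
12. ⟨T=x; E={x↦thunk((λx. (x x)), ∅)}; St=[thunk]⟩
13. ⟨T=(λx. (x x)); E=∅; St=[thunk]⟩
14. ⟨T=(x x); E={x↦thunk(x, {x↦thunk(x, {x↦thunk(x, {x↦thunk((λx. (x x)), ∅)})})})}; St=∅⟩
15. ⟨T=x; E={x↦thunk(x, {x↦thunk(x, {x↦thunk(x, {x↦thunk((λx. (x x)), ∅)})})})}; St=[thunk]⟩
16. ⟨T=x; E={x↦thunk(x, {x↦thunk(x, {x↦thunk((λx. (x x)), ∅)})})}; St=[thunk]⟩
17. ⟨T=x; E={x↦thunk(x, {x↦thunk((λx. (x x)), ∅)})}; St=[thunk]⟩
18. ⟨T=x; E={x↦thunk((λx. (x x)), ∅)}; St=[thunk]⟩
19. ⟨T=(λx. (x x)); E=∅; St=[thunk]⟩
20. ⟨T=(x x); E={x↦thunk(x, {x↦thunk(x, {x↦thunk(x, {x↦thunk(x, {x↦thunk((λx. (x x)), ∅)})})})})}; St=∅⟩
21. ⟨T=x; E={x↦thunk(x, {x↦thunk(x, {x↦thunk(x, {x↦thunk(x, {x↦thunk((λx. (x x)), ∅)})})})})}; St=[thunk]⟩
22. ⟨T=x; E={x↦thunk(x, {x↦thunk(x, {x↦thunk(x, {x↦thunk((λx. (x x)), ∅)})})})}; St=[thunk]⟩
→ 22 transitions taken and the configuration is still not final: no result within 22 steps

Answer: DIVERGES (no final state within 22 steps)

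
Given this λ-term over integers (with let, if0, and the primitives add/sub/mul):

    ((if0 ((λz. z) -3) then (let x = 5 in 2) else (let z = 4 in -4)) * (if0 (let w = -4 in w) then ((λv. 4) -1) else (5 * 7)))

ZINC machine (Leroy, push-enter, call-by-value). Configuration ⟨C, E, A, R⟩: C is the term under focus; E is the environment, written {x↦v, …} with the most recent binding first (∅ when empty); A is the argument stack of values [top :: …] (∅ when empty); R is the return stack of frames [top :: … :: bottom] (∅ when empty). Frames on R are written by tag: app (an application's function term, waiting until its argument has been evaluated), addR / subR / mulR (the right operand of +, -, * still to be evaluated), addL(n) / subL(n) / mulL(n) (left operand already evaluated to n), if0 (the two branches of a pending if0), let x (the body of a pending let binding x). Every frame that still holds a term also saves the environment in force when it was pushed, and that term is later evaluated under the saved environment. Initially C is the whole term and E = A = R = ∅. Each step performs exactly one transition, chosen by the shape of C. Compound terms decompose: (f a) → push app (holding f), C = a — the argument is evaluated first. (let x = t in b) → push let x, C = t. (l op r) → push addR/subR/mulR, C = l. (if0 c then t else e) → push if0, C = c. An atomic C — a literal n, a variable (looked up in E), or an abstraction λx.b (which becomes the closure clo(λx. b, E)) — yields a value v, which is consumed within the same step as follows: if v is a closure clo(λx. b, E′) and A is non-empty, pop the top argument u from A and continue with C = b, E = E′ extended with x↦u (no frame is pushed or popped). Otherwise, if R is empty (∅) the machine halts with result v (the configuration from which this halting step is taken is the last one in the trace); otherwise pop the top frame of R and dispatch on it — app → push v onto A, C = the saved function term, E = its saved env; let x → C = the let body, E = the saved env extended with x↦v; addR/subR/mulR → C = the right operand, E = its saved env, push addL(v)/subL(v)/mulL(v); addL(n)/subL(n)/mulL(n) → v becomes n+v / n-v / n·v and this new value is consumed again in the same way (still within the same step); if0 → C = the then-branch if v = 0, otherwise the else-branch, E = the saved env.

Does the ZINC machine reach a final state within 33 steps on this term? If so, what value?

0. [C=((if0 ((λz. z) -3) then (let x = 5 in 2) else (let z = 4 in -4)) * (if0 (let w = -4 in w) then ((λv. 4) -1) else (5 * 7))) | E=∅ | A=∅ | R=∅]
1. [C=(if0 ((λz. z) -3) then (let x = 5 in 2) else (let z = 4 in -4)) | E=∅ | A=∅ | R=[mulR]]
2. [C=((λz. z) -3) | E=∅ | A=∅ | R=[if0 :: mulR]]
3. [C=-3 | E=∅ | A=∅ | R=[app :: if0 :: mulR]]
4. [C=(λz. z) | E=∅ | A=[-3] | R=[if0 :: mulR]]
5. [C=z | E={z↦-3} | A=∅ | R=[if0 :: mulR]]
6. [C=(let z = 4 in -4) | E=∅ | A=∅ | R=[mulR]]
7. [C=4 | E=∅ | A=∅ | R=[let z :: mulR]]
8. [C=-4 | E={z↦4} | A=∅ | R=[mulR]]
9. [C=(if0 (let w = -4 in w) then ((λv. 4) -1) else (5 * 7)) | E=∅ | A=∅ | R=[mulL(-4)]]
10. [C=(let w = -4 in w) | E=∅ | A=∅ | R=[if0 :: mulL(-4)]]
11. [C=-4 | E=∅ | A=∅ | R=[let w :: if0 :: mulL(-4)]]
12. [C=w | E={w↦-4} | A=∅ | R=[if0 :: mulL(-4)]]
13. [C=(5 * 7) | E=∅ | A=∅ | R=[mulL(-4)]]
14. [C=5 | E=∅ | A=∅ | R=[mulR :: mulL(-4)]]
15. [C=7 | E=∅ | A=∅ | R=[mulL(5) :: mulL(-4)]]
→ final value -140

Answer: -140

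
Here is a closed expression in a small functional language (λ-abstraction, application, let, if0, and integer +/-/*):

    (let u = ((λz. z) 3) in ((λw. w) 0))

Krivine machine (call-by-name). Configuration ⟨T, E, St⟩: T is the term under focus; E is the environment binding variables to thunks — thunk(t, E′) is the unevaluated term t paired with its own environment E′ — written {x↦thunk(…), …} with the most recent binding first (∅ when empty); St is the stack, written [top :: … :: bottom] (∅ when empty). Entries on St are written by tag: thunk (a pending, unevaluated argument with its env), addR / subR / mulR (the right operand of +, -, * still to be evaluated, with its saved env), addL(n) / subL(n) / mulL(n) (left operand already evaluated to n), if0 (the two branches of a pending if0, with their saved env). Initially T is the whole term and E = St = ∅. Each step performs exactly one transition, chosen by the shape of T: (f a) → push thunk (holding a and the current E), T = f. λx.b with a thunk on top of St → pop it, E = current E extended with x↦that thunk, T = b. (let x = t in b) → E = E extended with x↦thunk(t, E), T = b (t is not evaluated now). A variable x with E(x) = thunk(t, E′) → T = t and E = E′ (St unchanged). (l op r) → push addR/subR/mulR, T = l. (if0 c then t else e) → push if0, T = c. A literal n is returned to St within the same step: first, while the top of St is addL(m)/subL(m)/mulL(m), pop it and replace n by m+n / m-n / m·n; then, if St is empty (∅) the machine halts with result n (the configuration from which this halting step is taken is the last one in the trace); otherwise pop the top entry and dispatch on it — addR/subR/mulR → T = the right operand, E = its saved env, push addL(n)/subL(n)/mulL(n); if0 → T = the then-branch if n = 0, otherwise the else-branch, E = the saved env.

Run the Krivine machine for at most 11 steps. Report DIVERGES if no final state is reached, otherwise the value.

t=0: ⟨T=(let u = ((λz. z) 3) in ((λw. w) 0)); E=∅; St=∅⟩
t=1: ⟨T=((λw. w) 0); E={u↦thunk(((λz. z) 3), ∅)}; St=∅⟩
t=2: ⟨T=(λw. w); E={u↦thunk(((λz. z) 3), ∅)}; St=[thunk]⟩
t=3: ⟨T=w; E={w↦thunk(0, {u↦thunk(((λz. z) 3), ∅)}), u↦thunk(((λz. z) 3), ∅)}; St=∅⟩
t=4: ⟨T=0; E={u↦thunk(((λz. z) 3), ∅)}; St=∅⟩
→ final value 0

Answer: 0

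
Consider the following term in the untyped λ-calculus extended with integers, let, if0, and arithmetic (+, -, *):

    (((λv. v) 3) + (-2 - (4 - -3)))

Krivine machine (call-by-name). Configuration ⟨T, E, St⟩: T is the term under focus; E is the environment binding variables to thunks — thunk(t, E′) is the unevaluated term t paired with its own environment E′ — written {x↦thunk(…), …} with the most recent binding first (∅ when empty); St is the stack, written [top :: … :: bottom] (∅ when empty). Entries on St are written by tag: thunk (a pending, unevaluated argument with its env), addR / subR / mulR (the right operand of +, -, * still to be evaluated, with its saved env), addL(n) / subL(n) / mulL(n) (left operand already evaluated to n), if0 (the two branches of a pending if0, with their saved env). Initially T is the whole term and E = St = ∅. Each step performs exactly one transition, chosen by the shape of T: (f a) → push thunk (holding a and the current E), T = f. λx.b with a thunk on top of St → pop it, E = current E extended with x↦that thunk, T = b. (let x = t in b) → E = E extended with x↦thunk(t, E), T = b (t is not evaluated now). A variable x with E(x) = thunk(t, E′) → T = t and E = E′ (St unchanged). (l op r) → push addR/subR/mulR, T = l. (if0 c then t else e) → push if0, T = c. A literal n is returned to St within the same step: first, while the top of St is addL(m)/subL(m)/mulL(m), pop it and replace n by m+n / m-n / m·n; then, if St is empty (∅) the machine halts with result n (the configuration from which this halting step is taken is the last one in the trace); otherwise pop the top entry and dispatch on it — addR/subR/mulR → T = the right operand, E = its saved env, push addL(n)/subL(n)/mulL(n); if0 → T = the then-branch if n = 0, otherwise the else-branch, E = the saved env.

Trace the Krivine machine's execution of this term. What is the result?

[0] [T=(((λv. v) 3) + (-2 - (4 - -3))) | E=∅ | St=∅]
[1] [T=((λv. v) 3) | E=∅ | St=[addR]]
[2] [T=(λv. v) | E=∅ | St=[thunk :: addR]]
[3] [T=v | E={v↦thunk(3, ∅)} | St=[addR]]
[4] [T=3 | E=∅ | St=[addR]]
[5] [T=(-2 - (4 - -3)) | E=∅ | St=[addL(3)]]
[6] [T=-2 | E=∅ | St=[subR :: addL(3)]]
[7] [T=(4 - -3) | E=∅ | St=[subL(-2) :: addL(3)]]
[8] [T=4 | E=∅ | St=[subR :: subL(-2) :: addL(3)]]
[9] [T=-3 | E=∅ | St=[subL(4) :: subL(-2) :: addL(3)]]
→ final value -6

Answer: -6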